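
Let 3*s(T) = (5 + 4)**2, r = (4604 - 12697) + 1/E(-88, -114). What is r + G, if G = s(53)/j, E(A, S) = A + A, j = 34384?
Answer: -765242171/94556 ≈ -8093.0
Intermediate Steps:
E(A, S) = 2*A
r = -1424369/176 (r = (4604 - 12697) + 1/(2*(-88)) = -8093 + 1/(-176) = -8093 - 1/176 = -1424369/176 ≈ -8093.0)
s(T) = 27 (s(T) = (5 + 4)**2/3 = (1/3)*9**2 = (1/3)*81 = 27)
G = 27/34384 ≈ 0.00078525
r + G = -1424369/176 + 27/34384 = -765242171/94556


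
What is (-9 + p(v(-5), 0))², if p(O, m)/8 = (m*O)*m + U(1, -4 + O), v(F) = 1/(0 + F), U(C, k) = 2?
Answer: 49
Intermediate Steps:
v(F) = 1/F
p(O, m) = 16 + 8*O*m² (p(O, m) = 8*((m*O)*m + 2) = 8*((O*m)*m + 2) = 8*(O*m² + 2) = 8*(2 + O*m²) = 16 + 8*O*m²)
(-9 + p(v(-5), 0))² = (-9 + (16 + 8*0²/(-5)))² = (-9 + (16 + 8*(-⅕)*0))² = (-9 + (16 + 0))² = (-9 + 16)² = 7² = 49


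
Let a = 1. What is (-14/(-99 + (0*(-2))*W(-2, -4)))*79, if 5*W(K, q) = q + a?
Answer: 1106/99 ≈ 11.172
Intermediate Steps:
W(K, q) = 1/5 + q/5 (W(K, q) = (q + 1)/5 = (1 + q)/5 = 1/5 + q/5)
(-14/(-99 + (0*(-2))*W(-2, -4)))*79 = (-14/(-99 + (0*(-2))*(1/5 + (1/5)*(-4))))*79 = (-14/(-99 + 0*(1/5 - 4/5)))*79 = (-14/(-99 + 0*(-3/5)))*79 = (-14/(-99 + 0))*79 = (-14/(-99))*79 = -1/99*(-14)*79 = (14/99)*79 = 1106/99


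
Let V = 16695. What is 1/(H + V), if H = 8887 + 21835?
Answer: 1/47417 ≈ 2.1089e-5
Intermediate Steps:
H = 30722
1/(H + V) = 1/(30722 + 16695) = 1/47417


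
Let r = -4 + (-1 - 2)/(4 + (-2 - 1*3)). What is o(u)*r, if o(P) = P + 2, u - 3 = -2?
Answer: -3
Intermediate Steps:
u = 1 (u = 3 - 2 = 1)
o(P) = 2 + P
r = -1 (r = -4 - 3/(4 + (-2 - 3)) = -4 - 3/(4 - 5) = -4 - 3/(-1) = -4 - 3*(-1) = -4 + 3 = -1)
o(u)*r = (2 + 1)*(-1) = 3*(-1) = -3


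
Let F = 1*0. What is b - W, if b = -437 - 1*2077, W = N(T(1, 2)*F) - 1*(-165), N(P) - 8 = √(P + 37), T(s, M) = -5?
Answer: -2687 - √37 ≈ -2693.1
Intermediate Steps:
F = 0
N(P) = 8 + √(37 + P) (N(P) = 8 + √(P + 37) = 8 + √(37 + P))
W = 173 + √37 (W = (8 + √(37 - 5*0)) - 1*(-165) = (8 + √(37 + 0)) + 165 = (8 + √37) + 165 = 173 + √37 ≈ 179.08)
b = -2514 (b = -437 - 2077 = -2514)
b - W = -2514 - (173 + √37) = -2514 + (-173 - √37) = -2687 - √37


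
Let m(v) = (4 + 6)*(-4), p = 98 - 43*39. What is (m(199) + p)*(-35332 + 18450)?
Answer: 27331958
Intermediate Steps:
p = -1579 (p = 98 - 1677 = -1579)
m(v) = -40 (m(v) = 10*(-4) = -40)
(m(199) + p)*(-35332 + 18450) = (-40 - 1579)*(-35332 + 18450) = -1619*(-16882) = 27331958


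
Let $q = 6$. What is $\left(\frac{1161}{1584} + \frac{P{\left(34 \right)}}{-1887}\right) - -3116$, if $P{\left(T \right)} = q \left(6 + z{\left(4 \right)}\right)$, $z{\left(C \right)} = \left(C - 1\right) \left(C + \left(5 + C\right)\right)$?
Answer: $\frac{345018965}{110704} \approx 3116.6$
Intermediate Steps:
$z{\left(C \right)} = \left(-1 + C\right) \left(5 + 2 C\right)$
$P{\left(T \right)} = 270$ ($P{\left(T \right)} = 6 \left(6 + \left(-5 + 2 \cdot 4^{2} + 3 \cdot 4\right)\right) = 6 \left(6 + \left(-5 + 2 \cdot 16 + 12\right)\right) = 6 \left(6 + \left(-5 + 32 + 12\right)\right) = 6 \left(6 + 39\right) = 6 \cdot 45 = 270$)
$\left(\frac{1161}{1584} + \frac{P{\left(34 \right)}}{-1887}\right) - -3116 = \left(\frac{1161}{1584} + \frac{270}{-1887}\right) - -3116 = \left(1161 \cdot \frac{1}{1584} + 270 \left(- \frac{1}{1887}\right)\right) + 3116 = \left(\frac{129}{176} - \frac{90}{629}\right) + 3116 = \frac{65301}{110704} + 3116 = \frac{345018965}{110704}$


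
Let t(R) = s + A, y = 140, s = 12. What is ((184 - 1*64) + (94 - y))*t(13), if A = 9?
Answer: 1554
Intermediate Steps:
t(R) = 21 (t(R) = 12 + 9 = 21)
((184 - 1*64) + (94 - y))*t(13) = ((184 - 1*64) + (94 - 1*140))*21 = ((184 - 64) + (94 - 140))*21 = (120 - 46)*21 = 74*21 = 1554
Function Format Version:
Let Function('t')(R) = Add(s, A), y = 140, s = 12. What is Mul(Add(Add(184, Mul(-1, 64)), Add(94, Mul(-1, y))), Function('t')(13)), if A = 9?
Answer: 1554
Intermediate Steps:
Function('t')(R) = 21 (Function('t')(R) = Add(12, 9) = 21)
Mul(Add(Add(184, Mul(-1, 64)), Add(94, Mul(-1, y))), Function('t')(13)) = Mul(Add(Add(184, Mul(-1, 64)), Add(94, Mul(-1, 140))), 21) = Mul(Add(Add(184, -64), Add(94, -140)), 21) = Mul(Add(120, -46), 21) = Mul(74, 21) = 1554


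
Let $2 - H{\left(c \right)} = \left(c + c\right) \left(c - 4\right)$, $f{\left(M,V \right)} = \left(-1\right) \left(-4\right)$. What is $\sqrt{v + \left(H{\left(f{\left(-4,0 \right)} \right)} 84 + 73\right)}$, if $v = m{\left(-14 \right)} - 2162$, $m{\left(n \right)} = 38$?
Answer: $i \sqrt{1883} \approx 43.394 i$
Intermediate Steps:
$f{\left(M,V \right)} = 4$
$H{\left(c \right)} = 2 - 2 c \left(-4 + c\right)$ ($H{\left(c \right)} = 2 - \left(c + c\right) \left(c - 4\right) = 2 - 2 c \left(-4 + c\right)$)
$v = -2124$ ($v = 38 - 2162 = -2124$)
$\sqrt{v + \left(H{\left(f{\left(-4,0 \right)} \right)} 84 + 73\right)} = \sqrt{-2124 + \left(\left(2 - 2 \cdot 4^{2} + 8 \cdot 4\right) 84 + 73\right)} = \sqrt{-2124 + \left(\left(2 - 32 + 32\right) 84 + 73\right)} = \sqrt{-2124 + \left(2 \cdot 84 + 73\right)} = \sqrt{-2124 + \left(168 + 73\right)} = \sqrt{-2124 + 241} = \sqrt{-1883} = i \sqrt{1883}$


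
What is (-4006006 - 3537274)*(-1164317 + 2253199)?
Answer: -8213741812960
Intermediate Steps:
(-4006006 - 3537274)*(-1164317 + 2253199) = -7543280*1088882 = -8213741812960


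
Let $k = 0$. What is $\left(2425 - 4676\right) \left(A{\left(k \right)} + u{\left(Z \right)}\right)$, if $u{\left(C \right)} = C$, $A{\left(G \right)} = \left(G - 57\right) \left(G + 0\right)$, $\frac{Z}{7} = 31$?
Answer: $-488467$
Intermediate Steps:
$Z = 217$ ($Z = 7 \cdot 31 = 217$)
$A{\left(G \right)} = G \left(-57 + G\right)$ ($A{\left(G \right)} = \left(-57 + G\right) G = G \left(-57 + G\right)$)
$\left(2425 - 4676\right) \left(A{\left(k \right)} + u{\left(Z \right)}\right) = \left(2425 - 4676\right) \left(0 \left(-57 + 0\right) + 217\right) = - 2251 \left(0 \left(-57\right) + 217\right) = - 2251 \left(0 + 217\right) = \left(-2251\right) 217 = -488467$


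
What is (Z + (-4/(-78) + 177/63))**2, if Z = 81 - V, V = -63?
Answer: 1607448649/74529 ≈ 21568.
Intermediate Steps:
Z = 144 (Z = 81 - 1*(-63) = 81 + 63 = 144)
(Z + (-4/(-78) + 177/63))**2 = (144 + (-4/(-78) + 177/63))**2 = (144 + (-4*(-1/78) + 177*(1/63)))**2 = (144 + (2/39 + 59/21))**2 = (144 + 781/273)**2 = (40093/273)**2 = 1607448649/74529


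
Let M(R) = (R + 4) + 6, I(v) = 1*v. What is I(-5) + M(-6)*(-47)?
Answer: -193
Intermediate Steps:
I(v) = v
M(R) = 10 + R (M(R) = (4 + R) + 6 = 10 + R)
I(-5) + M(-6)*(-47) = -5 + (10 - 6)*(-47) = -5 + 4*(-47) = -5 - 188 = -193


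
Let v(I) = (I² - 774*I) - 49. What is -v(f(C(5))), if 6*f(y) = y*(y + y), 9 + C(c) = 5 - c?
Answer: 20218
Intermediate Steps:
C(c) = -4 - c (C(c) = -9 + (5 - c) = -4 - c)
f(y) = y²/3 (f(y) = (y*(y + y))/6 = (y*(2*y))/6 = (2*y²)/6 = y²/3)
v(I) = -49 + I² - 774*I
-v(f(C(5))) = -(-49 + ((-4 - 1*5)²/3)² - 258*(-4 - 1*5)²) = -(-49 + ((-4 - 5)²/3)² - 258*(-4 - 5)²) = -(-49 + ((⅓)*(-9)²)² - 258*(-9)²) = -(-49 + ((⅓)*81)² - 258*81) = -(-49 + 27² - 774*27) = -(-49 + 729 - 20898) = -1*(-20218) = 20218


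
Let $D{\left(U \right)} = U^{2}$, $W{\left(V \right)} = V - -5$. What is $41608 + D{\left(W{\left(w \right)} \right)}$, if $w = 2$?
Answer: $41657$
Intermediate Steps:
$W{\left(V \right)} = 5 + V$ ($W{\left(V \right)} = V + 5 = 5 + V$)
$41608 + D{\left(W{\left(w \right)} \right)} = 41608 + \left(5 + 2\right)^{2} = 41608 + 7^{2} = 41608 + 49 = 41657$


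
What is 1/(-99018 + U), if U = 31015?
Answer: -1/68003 ≈ -1.4705e-5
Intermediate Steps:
1/(-99018 + U) = 1/(-99018 + 31015) = 1/(-68003) = -1/68003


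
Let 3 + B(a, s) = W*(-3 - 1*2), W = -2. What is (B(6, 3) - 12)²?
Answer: 25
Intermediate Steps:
B(a, s) = 7 (B(a, s) = -3 - 2*(-3 - 1*2) = -3 - 2*(-3 - 2) = -3 - 2*(-5) = -3 + 10 = 7)
(B(6, 3) - 12)² = (7 - 12)² = (-5)² = 25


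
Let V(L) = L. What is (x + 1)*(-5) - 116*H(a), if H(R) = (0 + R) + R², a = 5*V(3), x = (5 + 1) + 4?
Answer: -27895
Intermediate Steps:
x = 10 (x = 6 + 4 = 10)
a = 15 (a = 5*3 = 15)
H(R) = R + R²
(x + 1)*(-5) - 116*H(a) = (10 + 1)*(-5) - 1740*(1 + 15) = 11*(-5) - 1740*16 = -55 - 116*240 = -55 - 27840 = -27895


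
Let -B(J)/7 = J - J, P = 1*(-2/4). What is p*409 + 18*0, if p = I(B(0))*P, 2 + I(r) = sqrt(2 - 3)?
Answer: 409 - 409*I/2 ≈ 409.0 - 204.5*I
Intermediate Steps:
P = -1/2 (P = 1*(-2*1/4) = 1*(-1/2) = -1/2 ≈ -0.50000)
B(J) = 0 (B(J) = -7*(J - J) = -7*0 = 0)
I(r) = -2 + I (I(r) = -2 + sqrt(2 - 3) = -2 + sqrt(-1) = -2 + I)
p = 1 - I/2 (p = (-2 + I)*(-1/2) = 1 - I/2 ≈ 1.0 - 0.5*I)
p*409 + 18*0 = (1 - I/2)*409 + 18*0 = (409 - 409*I/2) + 0 = 409 - 409*I/2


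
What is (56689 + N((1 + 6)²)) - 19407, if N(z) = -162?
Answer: 37120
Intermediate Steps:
(56689 + N((1 + 6)²)) - 19407 = (56689 - 162) - 19407 = 56527 - 19407 = 37120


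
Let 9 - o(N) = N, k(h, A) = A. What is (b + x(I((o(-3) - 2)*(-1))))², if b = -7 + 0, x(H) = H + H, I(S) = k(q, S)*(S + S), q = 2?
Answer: 154449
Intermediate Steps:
o(N) = 9 - N
I(S) = 2*S² (I(S) = S*(S + S) = S*(2*S) = 2*S²)
x(H) = 2*H
b = -7
(b + x(I((o(-3) - 2)*(-1))))² = (-7 + 2*(2*(((9 - 1*(-3)) - 2)*(-1))²))² = (-7 + 2*(2*(((9 + 3) - 2)*(-1))²))² = (-7 + 2*(2*((12 - 2)*(-1))²))² = (-7 + 2*(2*(10*(-1))²))² = (-7 + 2*(2*(-10)²))² = (-7 + 2*(2*100))² = (-7 + 2*200)² = (-7 + 400)² = 393² = 154449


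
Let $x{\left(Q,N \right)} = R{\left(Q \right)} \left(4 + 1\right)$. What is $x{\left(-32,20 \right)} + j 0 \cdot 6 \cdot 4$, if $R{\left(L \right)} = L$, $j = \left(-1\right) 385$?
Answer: $-160$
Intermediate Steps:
$j = -385$
$x{\left(Q,N \right)} = 5 Q$ ($x{\left(Q,N \right)} = Q \left(4 + 1\right) = Q 5 = 5 Q$)
$x{\left(-32,20 \right)} + j 0 \cdot 6 \cdot 4 = 5 \left(-32\right) - 385 \cdot 0 \cdot 6 \cdot 4 = -160 - 385 \cdot 0 \cdot 4 = -160 - 0 = -160 + 0 = -160$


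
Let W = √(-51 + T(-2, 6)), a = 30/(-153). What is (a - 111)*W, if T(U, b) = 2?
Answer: -39697*I/51 ≈ -778.37*I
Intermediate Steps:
a = -10/51 (a = 30*(-1/153) = -10/51 ≈ -0.19608)
W = 7*I (W = √(-51 + 2) = √(-49) = 7*I ≈ 7.0*I)
(a - 111)*W = (-10/51 - 111)*(7*I) = -39697*I/51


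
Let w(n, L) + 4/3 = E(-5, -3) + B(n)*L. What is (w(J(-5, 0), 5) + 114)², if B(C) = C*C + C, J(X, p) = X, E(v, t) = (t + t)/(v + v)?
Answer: 10233601/225 ≈ 45483.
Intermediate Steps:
E(v, t) = t/v (E(v, t) = (2*t)/((2*v)) = (2*t)*(1/(2*v)) = t/v)
B(C) = C + C² (B(C) = C² + C = C + C²)
w(n, L) = -11/15 + L*n*(1 + n) (w(n, L) = -4/3 + (-3/(-5) + (n*(1 + n))*L) = -4/3 + (-3*(-⅕) + L*n*(1 + n)) = -4/3 + (⅗ + L*n*(1 + n)) = -11/15 + L*n*(1 + n))
(w(J(-5, 0), 5) + 114)² = ((-11/15 + 5*(-5)*(1 - 5)) + 114)² = ((-11/15 + 5*(-5)*(-4)) + 114)² = ((-11/15 + 100) + 114)² = (1489/15 + 114)² = (3199/15)² = 10233601/225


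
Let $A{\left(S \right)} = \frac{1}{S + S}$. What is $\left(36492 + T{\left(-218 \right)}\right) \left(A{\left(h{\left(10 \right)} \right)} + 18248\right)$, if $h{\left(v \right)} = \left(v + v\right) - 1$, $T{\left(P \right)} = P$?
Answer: $\frac{12576649225}{19} \approx 6.6193 \cdot 10^{8}$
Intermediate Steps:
$h{\left(v \right)} = -1 + 2 v$ ($h{\left(v \right)} = 2 v - 1 = -1 + 2 v$)
$A{\left(S \right)} = \frac{1}{2 S}$
$\left(36492 + T{\left(-218 \right)}\right) \left(A{\left(h{\left(10 \right)} \right)} + 18248\right) = \left(36492 - 218\right) \left(\frac{1}{2 \left(-1 + 2 \cdot 10\right)} + 18248\right) = 36274 \left(\frac{1}{2 \left(-1 + 20\right)} + 18248\right) = 36274 \left(\frac{1}{2 \cdot 19} + 18248\right) = 36274 \left(\frac{1}{2} \cdot \frac{1}{19} + 18248\right) = 36274 \left(\frac{1}{38} + 18248\right) = 36274 \cdot \frac{693425}{38} = \frac{12576649225}{19}$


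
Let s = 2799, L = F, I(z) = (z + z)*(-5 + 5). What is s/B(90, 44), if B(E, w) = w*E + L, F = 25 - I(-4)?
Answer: 2799/3985 ≈ 0.70238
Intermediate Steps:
I(z) = 0 (I(z) = (2*z)*0 = 0)
F = 25 (F = 25 - 1*0 = 25 + 0 = 25)
L = 25
B(E, w) = 25 + E*w (B(E, w) = w*E + 25 = E*w + 25 = 25 + E*w)
s/B(90, 44) = 2799/(25 + 90*44) = 2799/(25 + 3960) = 2799/3985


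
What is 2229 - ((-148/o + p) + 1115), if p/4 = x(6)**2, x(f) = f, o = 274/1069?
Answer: 211996/137 ≈ 1547.4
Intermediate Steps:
o = 274/1069 (o = 274*(1/1069) = 274/1069 ≈ 0.25631)
p = 144 (p = 4*6**2 = 4*36 = 144)
2229 - ((-148/o + p) + 1115) = 2229 - ((-148/274/1069 + 144) + 1115) = 2229 - ((-148*1069/274 + 144) + 1115) = 2229 - ((-79106/137 + 144) + 1115) = 2229 - (-59378/137 + 1115) = 2229 - 1*93377/137 = 2229 - 93377/137 = 211996/137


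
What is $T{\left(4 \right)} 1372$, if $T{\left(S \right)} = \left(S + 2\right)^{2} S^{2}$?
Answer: $790272$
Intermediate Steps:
$T{\left(S \right)} = S^{2} \left(2 + S\right)^{2}$ ($T{\left(S \right)} = \left(2 + S\right)^{2} S^{2} = S^{2} \left(2 + S\right)^{2}$)
$T{\left(4 \right)} 1372 = 4^{2} \left(2 + 4\right)^{2} \cdot 1372 = 16 \cdot 6^{2} \cdot 1372 = 16 \cdot 36 \cdot 1372 = 576 \cdot 1372 = 790272$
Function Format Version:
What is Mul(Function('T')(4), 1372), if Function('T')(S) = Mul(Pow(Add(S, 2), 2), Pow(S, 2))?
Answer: 790272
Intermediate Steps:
Function('T')(S) = Mul(Pow(S, 2), Pow(Add(2, S), 2)) (Function('T')(S) = Mul(Pow(Add(2, S), 2), Pow(S, 2)) = Mul(Pow(S, 2), Pow(Add(2, S), 2)))
Mul(Function('T')(4), 1372) = Mul(Mul(Pow(4, 2), Pow(Add(2, 4), 2)), 1372) = Mul(Mul(16, Pow(6, 2)), 1372) = Mul(Mul(16, 36), 1372) = Mul(576, 1372) = 790272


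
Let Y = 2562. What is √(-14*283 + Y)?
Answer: 10*I*√14 ≈ 37.417*I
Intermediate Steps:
√(-14*283 + Y) = √(-14*283 + 2562) = √(-3962 + 2562) = √(-1400) = 10*I*√14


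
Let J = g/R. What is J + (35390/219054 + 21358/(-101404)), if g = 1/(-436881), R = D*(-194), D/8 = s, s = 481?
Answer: -4936751478264642719/100617547869937628816 ≈ -0.049065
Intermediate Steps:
D = 3848 (D = 8*481 = 3848)
R = -746512 (R = 3848*(-194) = -746512)
g = -1/436881 ≈ -2.2890e-6
J = 1/326136909072 (J = -1/436881/(-746512) = -1/436881*(-1/746512) = 1/326136909072 ≈ 3.0662e-12)
J + (35390/219054 + 21358/(-101404)) = 1/326136909072 + (35390/219054 + 21358/(-101404)) = 1/326136909072 + (35390*(1/219054) + 21358*(-1/101404)) = 1/326136909072 + (17695/109527 - 10679/50702) = 1/326136909072 - 272466943/5553237954 = -4936751478264642719/100617547869937628816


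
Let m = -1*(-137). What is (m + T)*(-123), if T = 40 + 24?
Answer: -24723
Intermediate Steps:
m = 137
T = 64
(m + T)*(-123) = (137 + 64)*(-123) = 201*(-123) = -24723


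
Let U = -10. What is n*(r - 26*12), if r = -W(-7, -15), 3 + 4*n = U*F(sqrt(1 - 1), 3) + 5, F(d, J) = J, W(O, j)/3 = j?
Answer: 1869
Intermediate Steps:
W(O, j) = 3*j
n = -7 (n = -3/4 + (-10*3 + 5)/4 = -3/4 + (-30 + 5)/4 = -3/4 + (1/4)*(-25) = -3/4 - 25/4 = -7)
r = 45 (r = -3*(-15) = -1*(-45) = 45)
n*(r - 26*12) = -7*(45 - 26*12) = -7*(45 - 312) = -7*(-267) = 1869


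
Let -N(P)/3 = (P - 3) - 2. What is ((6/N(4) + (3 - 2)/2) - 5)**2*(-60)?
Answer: -375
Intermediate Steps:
N(P) = 15 - 3*P (N(P) = -3*((P - 3) - 2) = -3*((-3 + P) - 2) = -3*(-5 + P) = 15 - 3*P)
((6/N(4) + (3 - 2)/2) - 5)**2*(-60) = ((6/(15 - 3*4) + (3 - 2)/2) - 5)**2*(-60) = ((6/(15 - 12) + 1*(1/2)) - 5)**2*(-60) = ((6/3 + 1/2) - 5)**2*(-60) = ((6*(1/3) + 1/2) - 5)**2*(-60) = ((2 + 1/2) - 5)**2*(-60) = (5/2 - 5)**2*(-60) = (-5/2)**2*(-60) = (25/4)*(-60) = -375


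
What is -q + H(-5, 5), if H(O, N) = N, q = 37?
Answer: -32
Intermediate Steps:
-q + H(-5, 5) = -1*37 + 5 = -37 + 5 = -32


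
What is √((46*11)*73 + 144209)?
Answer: √181147 ≈ 425.61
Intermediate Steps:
√((46*11)*73 + 144209) = √(506*73 + 144209) = √(36938 + 144209) = √181147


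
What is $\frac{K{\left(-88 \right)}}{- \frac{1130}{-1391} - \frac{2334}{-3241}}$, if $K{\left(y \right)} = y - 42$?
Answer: $- \frac{293035015}{3454462} \approx -84.828$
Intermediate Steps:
$K{\left(y \right)} = -42 + y$ ($K{\left(y \right)} = y - 42 = -42 + y$)
$\frac{K{\left(-88 \right)}}{- \frac{1130}{-1391} - \frac{2334}{-3241}} = \frac{-42 - 88}{- \frac{1130}{-1391} - \frac{2334}{-3241}} = - \frac{130}{\left(-1130\right) \left(- \frac{1}{1391}\right) - - \frac{2334}{3241}} = - \frac{130}{\frac{1130}{1391} + \frac{2334}{3241}} = - \frac{130}{\frac{6908924}{4508231}} = \left(-130\right) \frac{4508231}{6908924} = - \frac{293035015}{3454462}$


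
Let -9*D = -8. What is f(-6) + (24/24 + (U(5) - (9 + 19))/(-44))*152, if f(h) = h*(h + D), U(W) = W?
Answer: 8650/33 ≈ 262.12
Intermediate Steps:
D = 8/9 (D = -⅑*(-8) = 8/9 ≈ 0.88889)
f(h) = h*(8/9 + h) (f(h) = h*(h + 8/9) = h*(8/9 + h))
f(-6) + (24/24 + (U(5) - (9 + 19))/(-44))*152 = (⅑)*(-6)*(8 + 9*(-6)) + (24/24 + (5 - (9 + 19))/(-44))*152 = (⅑)*(-6)*(8 - 54) + (24*(1/24) + (5 - 1*28)*(-1/44))*152 = (⅑)*(-6)*(-46) + (1 + (5 - 28)*(-1/44))*152 = 92/3 + (1 - 23*(-1/44))*152 = 92/3 + (1 + 23/44)*152 = 92/3 + (67/44)*152 = 92/3 + 2546/11 = 8650/33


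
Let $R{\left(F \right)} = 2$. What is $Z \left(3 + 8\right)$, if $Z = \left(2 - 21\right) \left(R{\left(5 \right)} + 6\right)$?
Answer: $-1672$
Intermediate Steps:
$Z = -152$ ($Z = \left(2 - 21\right) \left(2 + 6\right) = \left(-19\right) 8 = -152$)
$Z \left(3 + 8\right) = - 152 \left(3 + 8\right) = \left(-152\right) 11 = -1672$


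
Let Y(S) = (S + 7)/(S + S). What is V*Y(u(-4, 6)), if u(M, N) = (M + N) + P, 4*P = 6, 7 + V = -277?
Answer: -426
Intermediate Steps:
V = -284 (V = -7 - 277 = -284)
P = 3/2 (P = (¼)*6 = 3/2 ≈ 1.5000)
u(M, N) = 3/2 + M + N (u(M, N) = (M + N) + 3/2 = 3/2 + M + N)
Y(S) = (7 + S)/(2*S) (Y(S) = (7 + S)/((2*S)) = (7 + S)*(1/(2*S)) = (7 + S)/(2*S))
V*Y(u(-4, 6)) = -142*(7 + (3/2 - 4 + 6))/(3/2 - 4 + 6) = -142*(7 + 7/2)/7/2 = -142*2*21/(7*2) = -284*3/2 = -426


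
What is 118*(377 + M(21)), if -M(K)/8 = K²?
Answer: -371818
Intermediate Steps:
M(K) = -8*K²
118*(377 + M(21)) = 118*(377 - 8*21²) = 118*(377 - 8*441) = 118*(377 - 3528) = 118*(-3151) = -371818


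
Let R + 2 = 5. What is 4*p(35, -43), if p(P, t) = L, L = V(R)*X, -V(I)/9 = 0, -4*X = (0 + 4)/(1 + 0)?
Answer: 0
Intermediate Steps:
R = 3 (R = -2 + 5 = 3)
X = -1 (X = -(0 + 4)/(4*(1 + 0)) = -1/1 = -1 ≈ -1.0000)
V(I) = 0 (V(I) = -9*0 = 0)
L = 0 (L = 0*(-1) = 0)
p(P, t) = 0
4*p(35, -43) = 4*0 = 0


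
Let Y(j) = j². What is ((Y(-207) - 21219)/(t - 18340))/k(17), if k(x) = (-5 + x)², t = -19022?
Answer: -3605/896688 ≈ -0.0040203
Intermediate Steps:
((Y(-207) - 21219)/(t - 18340))/k(17) = (((-207)² - 21219)/(-19022 - 18340))/((-5 + 17)²) = ((42849 - 21219)/(-37362))/(12²) = (21630*(-1/37362))/144 = -3605/6227*1/144 = -3605/896688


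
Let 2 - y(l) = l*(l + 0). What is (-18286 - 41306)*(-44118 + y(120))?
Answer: 3487085472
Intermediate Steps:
y(l) = 2 - l² (y(l) = 2 - l*(l + 0) = 2 - l*l = 2 - l²)
(-18286 - 41306)*(-44118 + y(120)) = (-18286 - 41306)*(-44118 + (2 - 1*120²)) = -59592*(-44118 + (2 - 1*14400)) = -59592*(-44118 + (2 - 14400)) = -59592*(-44118 - 14398) = -59592*(-58516) = 3487085472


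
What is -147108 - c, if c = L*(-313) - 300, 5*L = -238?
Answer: -808534/5 ≈ -1.6171e+5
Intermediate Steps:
L = -238/5 (L = (⅕)*(-238) = -238/5 ≈ -47.600)
c = 72994/5 (c = -238/5*(-313) - 300 = 74494/5 - 300 = 72994/5 ≈ 14599.)
-147108 - c = -147108 - 1*72994/5 = -147108 - 72994/5 = -808534/5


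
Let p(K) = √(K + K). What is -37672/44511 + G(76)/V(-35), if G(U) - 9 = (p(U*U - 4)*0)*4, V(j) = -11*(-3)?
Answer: -280859/489621 ≈ -0.57363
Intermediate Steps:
V(j) = 33
p(K) = √2*√K (p(K) = √(2*K) = √2*√K)
G(U) = 9 (G(U) = 9 + ((√2*√(U*U - 4))*0)*4 = 9 + ((√2*√(U² - 4))*0)*4 = 9 + ((√2*√(-4 + U²))*0)*4 = 9 + 0*4 = 9 + 0 = 9)
-37672/44511 + G(76)/V(-35) = -37672/44511 + 9/33 = -37672*1/44511 + 9*(1/33) = -37672/44511 + 3/11 = -280859/489621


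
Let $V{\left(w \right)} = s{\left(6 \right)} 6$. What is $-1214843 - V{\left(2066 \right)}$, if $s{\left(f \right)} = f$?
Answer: $-1214879$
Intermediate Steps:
$V{\left(w \right)} = 36$ ($V{\left(w \right)} = 6 \cdot 6 = 36$)
$-1214843 - V{\left(2066 \right)} = -1214843 - 36 = -1214879$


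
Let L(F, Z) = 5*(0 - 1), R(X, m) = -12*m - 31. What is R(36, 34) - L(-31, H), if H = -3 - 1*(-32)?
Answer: -434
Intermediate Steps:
R(X, m) = -31 - 12*m
H = 29 (H = -3 + 32 = 29)
L(F, Z) = -5 (L(F, Z) = 5*(-1) = -5)
R(36, 34) - L(-31, H) = (-31 - 12*34) - 1*(-5) = (-31 - 408) + 5 = -439 + 5 = -434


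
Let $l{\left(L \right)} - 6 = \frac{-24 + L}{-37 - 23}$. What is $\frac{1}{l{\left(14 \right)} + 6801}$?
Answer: $\frac{6}{40843} \approx 0.0001469$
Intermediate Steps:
$l{\left(L \right)} = \frac{32}{5} - \frac{L}{60}$ ($l{\left(L \right)} = 6 + \frac{-24 + L}{-37 - 23} = 6 + \frac{-24 + L}{-60} = 6 + \left(-24 + L\right) \left(- \frac{1}{60}\right) = 6 - \left(- \frac{2}{5} + \frac{L}{60}\right) = \frac{32}{5} - \frac{L}{60}$)
$\frac{1}{l{\left(14 \right)} + 6801} = \frac{1}{\left(\frac{32}{5} - \frac{7}{30}\right) + 6801} = \frac{1}{\frac{37}{6} + 6801} = \frac{1}{\frac{40843}{6}} = \frac{6}{40843}$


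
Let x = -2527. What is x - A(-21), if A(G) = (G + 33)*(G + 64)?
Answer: -3043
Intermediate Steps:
A(G) = (33 + G)*(64 + G)
x - A(-21) = -2527 - (2112 + (-21)² + 97*(-21)) = -2527 - (2112 + 441 - 2037) = -2527 - 1*516 = -2527 - 516 = -3043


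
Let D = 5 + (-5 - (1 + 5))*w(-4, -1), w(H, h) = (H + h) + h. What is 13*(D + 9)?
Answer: 1040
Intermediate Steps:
w(H, h) = H + 2*h
D = 71 (D = 5 + (-5 - (1 + 5))*(-4 + 2*(-1)) = 5 + (-5 - 1*6)*(-4 - 2) = 5 + (-5 - 6)*(-6) = 5 - 11*(-6) = 5 + 66 = 71)
13*(D + 9) = 13*(71 + 9) = 13*80 = 1040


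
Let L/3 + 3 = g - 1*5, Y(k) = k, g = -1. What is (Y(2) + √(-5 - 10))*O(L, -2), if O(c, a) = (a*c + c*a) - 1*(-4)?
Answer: 224 + 112*I*√15 ≈ 224.0 + 433.77*I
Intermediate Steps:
L = -27 (L = -9 + 3*(-1 - 1*5) = -9 + 3*(-1 - 5) = -9 + 3*(-6) = -9 - 18 = -27)
O(c, a) = 4 + 2*a*c (O(c, a) = (a*c + a*c) + 4 = 2*a*c + 4 = 4 + 2*a*c)
(Y(2) + √(-5 - 10))*O(L, -2) = (2 + √(-5 - 10))*(4 + 2*(-2)*(-27)) = (2 + √(-15))*(4 + 108) = (2 + I*√15)*112 = 224 + 112*I*√15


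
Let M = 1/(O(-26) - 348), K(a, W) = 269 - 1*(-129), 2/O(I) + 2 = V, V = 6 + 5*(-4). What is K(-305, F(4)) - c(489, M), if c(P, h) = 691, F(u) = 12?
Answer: -293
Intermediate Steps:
V = -14 (V = 6 - 20 = -14)
O(I) = -1/8 (O(I) = 2/(-2 - 14) = 2/(-16) = 2*(-1/16) = -1/8)
K(a, W) = 398 (K(a, W) = 269 + 129 = 398)
M = -8/2785 (M = 1/(-1/8 - 348) = 1/(-2785/8) = -8/2785 ≈ -0.0028725)
K(-305, F(4)) - c(489, M) = 398 - 1*691 = 398 - 691 = -293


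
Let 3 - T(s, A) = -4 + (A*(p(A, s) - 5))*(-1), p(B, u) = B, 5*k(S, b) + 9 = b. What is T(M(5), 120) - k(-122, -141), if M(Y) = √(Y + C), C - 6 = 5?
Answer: 13837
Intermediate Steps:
C = 11 (C = 6 + 5 = 11)
k(S, b) = -9/5 + b/5
M(Y) = √(11 + Y) (M(Y) = √(Y + 11) = √(11 + Y))
T(s, A) = 7 + A*(-5 + A) (T(s, A) = 3 - (-4 + (A*(A - 5))*(-1)) = 3 - (-4 + (A*(-5 + A))*(-1)) = 3 - (-4 - A*(-5 + A)) = 3 + (4 + A*(-5 + A)) = 7 + A*(-5 + A))
T(M(5), 120) - k(-122, -141) = (7 + 120² - 5*120) - (-9/5 + (⅕)*(-141)) = (7 + 14400 - 600) - (-9/5 - 141/5) = 13807 - 1*(-30) = 13807 + 30 = 13837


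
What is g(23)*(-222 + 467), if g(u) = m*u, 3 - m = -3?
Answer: 33810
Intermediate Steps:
m = 6 (m = 3 - 1*(-3) = 3 + 3 = 6)
g(u) = 6*u
g(23)*(-222 + 467) = (6*23)*(-222 + 467) = 138*245 = 33810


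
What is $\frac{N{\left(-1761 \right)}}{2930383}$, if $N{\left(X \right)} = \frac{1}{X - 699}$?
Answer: $- \frac{1}{7208742180} \approx -1.3872 \cdot 10^{-10}$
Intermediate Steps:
$N{\left(X \right)} = \frac{1}{-699 + X}$
$\frac{N{\left(-1761 \right)}}{2930383} = \frac{1}{\left(-699 - 1761\right) 2930383} = \frac{1}{-2460} \cdot \frac{1}{2930383} = \left(- \frac{1}{2460}\right) \frac{1}{2930383} = - \frac{1}{7208742180}$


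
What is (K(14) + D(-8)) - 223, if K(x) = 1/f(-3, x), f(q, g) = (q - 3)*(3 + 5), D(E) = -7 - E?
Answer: -10657/48 ≈ -222.02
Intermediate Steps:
f(q, g) = -24 + 8*q (f(q, g) = (-3 + q)*8 = -24 + 8*q)
K(x) = -1/48 (K(x) = 1/(-24 + 8*(-3)) = 1/(-24 - 24) = 1/(-48) = -1/48)
(K(14) + D(-8)) - 223 = (-1/48 + (-7 - 1*(-8))) - 223 = (-1/48 + (-7 + 8)) - 223 = (-1/48 + 1) - 223 = 47/48 - 223 = -10657/48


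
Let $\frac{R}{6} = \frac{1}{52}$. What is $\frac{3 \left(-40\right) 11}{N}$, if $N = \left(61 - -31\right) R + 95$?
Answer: $- \frac{17160}{1373} \approx -12.498$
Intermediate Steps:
$R = \frac{3}{26}$ ($R = \frac{6}{52} = 6 \cdot \frac{1}{52} = \frac{3}{26} \approx 0.11538$)
$N = \frac{1373}{13}$ ($N = \left(61 - -31\right) \frac{3}{26} + 95 = \left(61 + 31\right) \frac{3}{26} + 95 = 92 \cdot \frac{3}{26} + 95 = \frac{138}{13} + 95 = \frac{1373}{13} \approx 105.62$)
$\frac{3 \left(-40\right) 11}{N} = \frac{3 \left(-40\right) 11}{\frac{1373}{13}} = \left(-120\right) 11 \cdot \frac{13}{1373} = \left(-1320\right) \frac{13}{1373} = - \frac{17160}{1373}$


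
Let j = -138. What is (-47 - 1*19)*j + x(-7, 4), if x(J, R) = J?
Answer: 9101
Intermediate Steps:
(-47 - 1*19)*j + x(-7, 4) = (-47 - 1*19)*(-138) - 7 = (-47 - 19)*(-138) - 7 = -66*(-138) - 7 = 9108 - 7 = 9101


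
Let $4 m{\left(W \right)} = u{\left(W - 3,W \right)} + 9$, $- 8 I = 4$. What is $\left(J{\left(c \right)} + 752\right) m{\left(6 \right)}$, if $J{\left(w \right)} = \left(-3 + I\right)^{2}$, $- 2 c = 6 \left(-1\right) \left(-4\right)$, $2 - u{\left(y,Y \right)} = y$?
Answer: $\frac{3057}{2} \approx 1528.5$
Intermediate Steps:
$u{\left(y,Y \right)} = 2 - y$
$I = - \frac{1}{2}$ ($I = \left(- \frac{1}{8}\right) 4 = - \frac{1}{2} \approx -0.5$)
$c = -12$ ($c = - \frac{6 \left(-1\right) \left(-4\right)}{2} = - \frac{\left(-6\right) \left(-4\right)}{2} = \left(- \frac{1}{2}\right) 24 = -12$)
$J{\left(w \right)} = \frac{49}{4}$ ($J{\left(w \right)} = \left(-3 - \frac{1}{2}\right)^{2} = \left(- \frac{7}{2}\right)^{2} = \frac{49}{4}$)
$m{\left(W \right)} = \frac{7}{2} - \frac{W}{4}$ ($m{\left(W \right)} = \frac{\left(2 - \left(W - 3\right)\right) + 9}{4} = \frac{\left(2 - \left(-3 + W\right)\right) + 9}{4} = \frac{\left(5 - W\right) + 9}{4} = \frac{14 - W}{4} = \frac{7}{2} - \frac{W}{4}$)
$\left(J{\left(c \right)} + 752\right) m{\left(6 \right)} = \left(\frac{49}{4} + 752\right) \left(\frac{7}{2} - \frac{3}{2}\right) = \frac{3057 \left(\frac{7}{2} - \frac{3}{2}\right)}{4} = \frac{3057}{4} \cdot 2 = \frac{3057}{2}$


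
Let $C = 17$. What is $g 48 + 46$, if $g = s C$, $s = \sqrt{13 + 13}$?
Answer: $46 + 816 \sqrt{26} \approx 4206.8$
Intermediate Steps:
$s = \sqrt{26} \approx 5.099$
$g = 17 \sqrt{26}$ ($g = \sqrt{26} \cdot 17 = 17 \sqrt{26} \approx 86.683$)
$g 48 + 46 = 17 \sqrt{26} \cdot 48 + 46 = 816 \sqrt{26} + 46 = 46 + 816 \sqrt{26}$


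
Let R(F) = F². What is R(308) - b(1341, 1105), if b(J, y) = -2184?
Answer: 97048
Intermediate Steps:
R(308) - b(1341, 1105) = 308² - 1*(-2184) = 94864 + 2184 = 97048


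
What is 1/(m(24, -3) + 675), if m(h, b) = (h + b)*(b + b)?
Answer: 1/549 ≈ 0.0018215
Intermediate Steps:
m(h, b) = 2*b*(b + h) (m(h, b) = (b + h)*(2*b) = 2*b*(b + h))
1/(m(24, -3) + 675) = 1/(2*(-3)*(-3 + 24) + 675) = 1/(2*(-3)*21 + 675) = 1/(-126 + 675) = 1/549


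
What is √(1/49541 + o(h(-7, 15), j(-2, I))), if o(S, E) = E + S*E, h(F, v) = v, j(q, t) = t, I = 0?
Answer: √49541/49541 ≈ 0.0044928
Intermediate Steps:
o(S, E) = E + E*S
√(1/49541 + o(h(-7, 15), j(-2, I))) = √(1/49541 + 0*(1 + 15)) = √(1/49541 + 0*16) = √(1/49541 + 0) = √(1/49541) = √49541/49541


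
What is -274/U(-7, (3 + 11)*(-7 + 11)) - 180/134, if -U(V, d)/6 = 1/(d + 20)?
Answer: 697334/201 ≈ 3469.3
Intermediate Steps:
U(V, d) = -6/(20 + d) (U(V, d) = -6/(d + 20) = -6/(20 + d))
-274/U(-7, (3 + 11)*(-7 + 11)) - 180/134 = -(-2740/3 - 137*(-7 + 11)*(3 + 11)/3) - 180/134 = -274/((-6/(20 + 14*4))) - 180*1/134 = -274/((-6/(20 + 56))) - 90/67 = -274/((-6/76)) - 90/67 = -274/((-6*1/76)) - 90/67 = -274/(-3/38) - 90/67 = -274*(-38/3) - 90/67 = 10412/3 - 90/67 = 697334/201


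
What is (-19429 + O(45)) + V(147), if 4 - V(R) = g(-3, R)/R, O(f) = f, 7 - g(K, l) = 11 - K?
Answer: -406979/21 ≈ -19380.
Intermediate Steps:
g(K, l) = -4 + K (g(K, l) = 7 - (11 - K) = 7 + (-11 + K) = -4 + K)
V(R) = 4 + 7/R (V(R) = 4 - (-4 - 3)/R = 4 - (-7)/R = 4 + 7/R)
(-19429 + O(45)) + V(147) = (-19429 + 45) + (4 + 7/147) = -19384 + (4 + 7*(1/147)) = -19384 + (4 + 1/21) = -19384 + 85/21 = -406979/21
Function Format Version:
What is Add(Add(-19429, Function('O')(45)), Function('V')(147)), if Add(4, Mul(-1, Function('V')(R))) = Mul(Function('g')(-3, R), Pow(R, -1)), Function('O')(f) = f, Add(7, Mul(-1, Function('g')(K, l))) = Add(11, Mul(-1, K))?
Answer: Rational(-406979, 21) ≈ -19380.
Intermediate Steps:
Function('g')(K, l) = Add(-4, K) (Function('g')(K, l) = Add(7, Mul(-1, Add(11, Mul(-1, K)))) = Add(7, Add(-11, K)) = Add(-4, K))
Function('V')(R) = Add(4, Mul(7, Pow(R, -1))) (Function('V')(R) = Add(4, Mul(-1, Mul(Add(-4, -3), Pow(R, -1)))) = Add(4, Mul(-1, Mul(-7, Pow(R, -1)))) = Add(4, Mul(7, Pow(R, -1))))
Add(Add(-19429, Function('O')(45)), Function('V')(147)) = Add(Add(-19429, 45), Add(4, Mul(7, Pow(147, -1)))) = Add(-19384, Add(4, Mul(7, Rational(1, 147)))) = Add(-19384, Add(4, Rational(1, 21))) = Add(-19384, Rational(85, 21)) = Rational(-406979, 21)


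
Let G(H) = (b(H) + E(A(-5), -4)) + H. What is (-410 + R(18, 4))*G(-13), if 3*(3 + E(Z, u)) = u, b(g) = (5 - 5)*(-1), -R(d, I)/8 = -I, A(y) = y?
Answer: 6552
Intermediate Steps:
R(d, I) = 8*I (R(d, I) = -(-8)*I = 8*I)
b(g) = 0 (b(g) = 0*(-1) = 0)
E(Z, u) = -3 + u/3
G(H) = -13/3 + H (G(H) = (0 + (-3 + (⅓)*(-4))) + H = (0 + (-3 - 4/3)) + H = (0 - 13/3) + H = -13/3 + H)
(-410 + R(18, 4))*G(-13) = (-410 + 8*4)*(-13/3 - 13) = (-410 + 32)*(-52/3) = -378*(-52/3) = 6552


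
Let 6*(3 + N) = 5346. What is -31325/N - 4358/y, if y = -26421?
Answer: -91529769/2606872 ≈ -35.111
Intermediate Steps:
N = 888 (N = -3 + (⅙)*5346 = -3 + 891 = 888)
-31325/N - 4358/y = -31325/888 - 4358/(-26421) = -31325*1/888 - 4358*(-1/26421) = -31325/888 + 4358/26421 = -91529769/2606872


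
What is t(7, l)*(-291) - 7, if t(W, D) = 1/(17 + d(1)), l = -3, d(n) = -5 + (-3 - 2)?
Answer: -340/7 ≈ -48.571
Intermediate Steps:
d(n) = -10 (d(n) = -5 - 5 = -10)
t(W, D) = 1/7 (t(W, D) = 1/(17 - 10) = 1/7)
t(7, l)*(-291) - 7 = (1/7)*(-291) - 7 = -291/7 - 7 = -340/7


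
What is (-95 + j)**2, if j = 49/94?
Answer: 78872161/8836 ≈ 8926.2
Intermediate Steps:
j = 49/94 (j = 49*(1/94) = 49/94 ≈ 0.52128)
(-95 + j)**2 = (-95 + 49/94)**2 = (-8881/94)**2 = 78872161/8836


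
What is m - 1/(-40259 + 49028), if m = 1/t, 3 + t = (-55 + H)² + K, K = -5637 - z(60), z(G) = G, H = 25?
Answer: -4523/14030400 ≈ -0.00032237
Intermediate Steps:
K = -5697 (K = -5637 - 1*60 = -5637 - 60 = -5697)
t = -4800 (t = -3 + ((-55 + 25)² - 5697) = -3 + ((-30)² - 5697) = -3 + (900 - 5697) = -3 - 4797 = -4800)
m = -1/4800 (m = 1/(-4800) = -1/4800 ≈ -0.00020833)
m - 1/(-40259 + 49028) = -1/4800 - 1/(-40259 + 49028) = -1/4800 - 1/8769 = -4523/14030400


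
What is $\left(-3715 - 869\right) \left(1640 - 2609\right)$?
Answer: $4441896$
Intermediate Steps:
$\left(-3715 - 869\right) \left(1640 - 2609\right) = \left(-4584\right) \left(-969\right) = 4441896$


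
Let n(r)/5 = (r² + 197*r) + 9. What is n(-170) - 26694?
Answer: -49599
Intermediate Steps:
n(r) = 45 + 5*r² + 985*r (n(r) = 5*((r² + 197*r) + 9) = 5*(9 + r² + 197*r) = 45 + 5*r² + 985*r)
n(-170) - 26694 = (45 + 5*(-170)² + 985*(-170)) - 26694 = (45 + 5*28900 - 167450) - 26694 = (45 + 144500 - 167450) - 26694 = -22905 - 26694 = -49599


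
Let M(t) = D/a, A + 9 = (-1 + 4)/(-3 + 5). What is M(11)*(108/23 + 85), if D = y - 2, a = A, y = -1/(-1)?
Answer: 4126/345 ≈ 11.959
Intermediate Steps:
y = 1 (y = -1*(-1) = 1)
A = -15/2 (A = -9 + (-1 + 4)/(-3 + 5) = -9 + 3/2 = -15/2 ≈ -7.5000)
a = -15/2 ≈ -7.5000
D = -1 (D = 1 - 2 = -1)
M(t) = 2/15 (M(t) = -1/(-15/2) = -1*(-2/15) = 2/15)
M(11)*(108/23 + 85) = 2*(108/23 + 85)/15 = (2/15)*(2063/23) = 4126/345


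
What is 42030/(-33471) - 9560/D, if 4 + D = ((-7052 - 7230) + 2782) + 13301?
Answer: -43945630/6683043 ≈ -6.5757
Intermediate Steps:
D = 1797 (D = -4 + (((-7052 - 7230) + 2782) + 13301) = -4 + ((-14282 + 2782) + 13301) = -4 + (-11500 + 13301) = -4 + 1801 = 1797)
42030/(-33471) - 9560/D = 42030/(-33471) - 9560/1797 = 42030*(-1/33471) - 9560*1/1797 = -4670/3719 - 9560/1797 = -43945630/6683043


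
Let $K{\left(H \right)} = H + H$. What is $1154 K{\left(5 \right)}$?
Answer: $11540$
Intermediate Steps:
$K{\left(H \right)} = 2 H$
$1154 K{\left(5 \right)} = 1154 \cdot 2 \cdot 5 = 1154 \cdot 10 = 11540$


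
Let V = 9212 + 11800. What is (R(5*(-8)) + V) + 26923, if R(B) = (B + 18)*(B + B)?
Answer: 49695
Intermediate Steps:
R(B) = 2*B*(18 + B) (R(B) = (18 + B)*(2*B) = 2*B*(18 + B))
V = 21012
(R(5*(-8)) + V) + 26923 = (2*(5*(-8))*(18 + 5*(-8)) + 21012) + 26923 = (2*(-40)*(18 - 40) + 21012) + 26923 = (2*(-40)*(-22) + 21012) + 26923 = (1760 + 21012) + 26923 = 22772 + 26923 = 49695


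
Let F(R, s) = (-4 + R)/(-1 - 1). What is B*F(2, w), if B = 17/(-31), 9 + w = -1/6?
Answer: -17/31 ≈ -0.54839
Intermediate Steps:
w = -55/6 (w = -9 - 1/6 = -55/6 ≈ -9.1667)
B = -17/31 (B = 17*(-1/31) = -17/31 ≈ -0.54839)
F(R, s) = 2 - R/2 (F(R, s) = (-4 + R)/(-2) = (-4 + R)*(-1/2) = 2 - R/2)
B*F(2, w) = -17*(2 - 1/2*2)/31 = -17*(2 - 1)/31 = -17/31*1 = -17/31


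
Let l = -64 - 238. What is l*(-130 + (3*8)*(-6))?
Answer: 82748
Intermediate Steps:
l = -302
l*(-130 + (3*8)*(-6)) = -302*(-130 + (3*8)*(-6)) = -302*(-130 + 24*(-6)) = -302*(-130 - 144) = -302*(-274) = 82748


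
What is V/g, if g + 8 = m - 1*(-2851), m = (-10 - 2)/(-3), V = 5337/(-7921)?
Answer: -1779/7517029 ≈ -0.00023666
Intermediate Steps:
V = -5337/7921 (V = 5337*(-1/7921) = -5337/7921 ≈ -0.67378)
m = 4 (m = -12*(-1/3) = 4)
g = 2847 (g = -8 + (4 - 1*(-2851)) = -8 + (4 + 2851) = -8 + 2855 = 2847)
V/g = -5337/7921/2847 = -5337/7921*1/2847 = -1779/7517029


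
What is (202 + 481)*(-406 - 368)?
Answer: -528642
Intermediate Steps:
(202 + 481)*(-406 - 368) = 683*(-774) = -528642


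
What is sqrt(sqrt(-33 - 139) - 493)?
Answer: sqrt(-493 + 2*I*sqrt(43)) ≈ 0.2953 + 22.206*I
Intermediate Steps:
sqrt(sqrt(-33 - 139) - 493) = sqrt(sqrt(-172) - 493) = sqrt(2*I*sqrt(43) - 493) = sqrt(-493 + 2*I*sqrt(43))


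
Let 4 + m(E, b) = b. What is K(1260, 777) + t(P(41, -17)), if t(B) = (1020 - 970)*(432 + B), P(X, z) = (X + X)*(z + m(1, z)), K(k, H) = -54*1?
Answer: -134254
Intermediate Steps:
K(k, H) = -54
m(E, b) = -4 + b
P(X, z) = 2*X*(-4 + 2*z) (P(X, z) = (X + X)*(z + (-4 + z)) = (2*X)*(-4 + 2*z) = 2*X*(-4 + 2*z))
t(B) = 21600 + 50*B (t(B) = 50*(432 + B) = 21600 + 50*B)
K(1260, 777) + t(P(41, -17)) = -54 + (21600 + 50*(4*41*(-2 - 17))) = -54 + (21600 + 50*(4*41*(-19))) = -54 + (21600 + 50*(-3116)) = -54 + (21600 - 155800) = -54 - 134200 = -134254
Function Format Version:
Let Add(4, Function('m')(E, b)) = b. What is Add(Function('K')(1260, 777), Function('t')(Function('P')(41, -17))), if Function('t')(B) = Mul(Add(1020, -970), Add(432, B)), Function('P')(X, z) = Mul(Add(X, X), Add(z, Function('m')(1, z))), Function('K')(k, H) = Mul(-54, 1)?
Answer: -134254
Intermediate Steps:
Function('K')(k, H) = -54
Function('m')(E, b) = Add(-4, b)
Function('P')(X, z) = Mul(2, X, Add(-4, Mul(2, z))) (Function('P')(X, z) = Mul(Add(X, X), Add(z, Add(-4, z))) = Mul(Mul(2, X), Add(-4, Mul(2, z))) = Mul(2, X, Add(-4, Mul(2, z))))
Function('t')(B) = Add(21600, Mul(50, B)) (Function('t')(B) = Mul(50, Add(432, B)) = Add(21600, Mul(50, B)))
Add(Function('K')(1260, 777), Function('t')(Function('P')(41, -17))) = Add(-54, Add(21600, Mul(50, Mul(4, 41, Add(-2, -17))))) = Add(-54, Add(21600, Mul(50, Mul(4, 41, -19)))) = Add(-54, Add(21600, Mul(50, -3116))) = Add(-54, Add(21600, -155800)) = Add(-54, -134200) = -134254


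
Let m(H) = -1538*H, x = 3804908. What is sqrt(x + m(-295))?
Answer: sqrt(4258618) ≈ 2063.6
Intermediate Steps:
sqrt(x + m(-295)) = sqrt(3804908 - 1538*(-295)) = sqrt(3804908 + 453710) = sqrt(4258618)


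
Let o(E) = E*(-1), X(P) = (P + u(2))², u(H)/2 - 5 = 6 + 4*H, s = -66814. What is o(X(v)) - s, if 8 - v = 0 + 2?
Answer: 64878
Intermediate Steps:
v = 6 (v = 8 - (0 + 2) = 8 - 1*2 = 8 - 2 = 6)
u(H) = 22 + 8*H (u(H) = 10 + 2*(6 + 4*H) = 10 + (12 + 8*H) = 22 + 8*H)
X(P) = (38 + P)² (X(P) = (P + (22 + 8*2))² = (P + (22 + 16))² = (P + 38)² = (38 + P)²)
o(E) = -E
o(X(v)) - s = -(38 + 6)² - 1*(-66814) = -1*44² + 66814 = -1*1936 + 66814 = -1936 + 66814 = 64878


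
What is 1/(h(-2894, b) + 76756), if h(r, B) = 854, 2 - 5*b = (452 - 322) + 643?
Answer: 1/77610 ≈ 1.2885e-5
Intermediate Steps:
b = -771/5 (b = ⅖ - ((452 - 322) + 643)/5 = ⅖ - (130 + 643)/5 = ⅖ - ⅕*773 = ⅖ - 773/5 = -771/5 ≈ -154.20)
1/(h(-2894, b) + 76756) = 1/(854 + 76756) = 1/77610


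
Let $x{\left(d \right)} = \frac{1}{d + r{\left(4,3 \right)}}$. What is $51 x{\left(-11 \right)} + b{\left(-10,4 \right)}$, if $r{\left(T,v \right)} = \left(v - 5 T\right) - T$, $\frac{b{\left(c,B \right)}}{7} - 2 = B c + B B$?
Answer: $- \frac{4979}{32} \approx -155.59$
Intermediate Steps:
$b{\left(c,B \right)} = 14 + 7 B^{2} + 7 B c$ ($b{\left(c,B \right)} = 14 + 7 \left(B c + B B\right) = 14 + 7 \left(B c + B^{2}\right) = 14 + 7 \left(B^{2} + B c\right) = 14 + \left(7 B^{2} + 7 B c\right) = 14 + 7 B^{2} + 7 B c$)
$r{\left(T,v \right)} = v - 6 T$
$x{\left(d \right)} = \frac{1}{-21 + d}$ ($x{\left(d \right)} = \frac{1}{d + \left(3 - 24\right)} = \frac{1}{d - 21} = \frac{1}{-21 + d}$)
$51 x{\left(-11 \right)} + b{\left(-10,4 \right)} = \frac{51}{-21 - 11} + \left(14 + 7 \cdot 4^{2} + 7 \cdot 4 \left(-10\right)\right) = \frac{51}{-32} + \left(14 + 7 \cdot 16 - 280\right) = 51 \left(- \frac{1}{32}\right) + \left(14 + 112 - 280\right) = - \frac{51}{32} - 154 = - \frac{4979}{32}$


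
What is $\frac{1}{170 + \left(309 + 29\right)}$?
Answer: $\frac{1}{508} \approx 0.0019685$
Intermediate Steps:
$\frac{1}{170 + \left(309 + 29\right)} = \frac{1}{170 + 338} = \frac{1}{508}$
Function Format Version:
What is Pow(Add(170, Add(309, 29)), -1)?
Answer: Rational(1, 508) ≈ 0.0019685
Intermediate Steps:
Pow(Add(170, Add(309, 29)), -1) = Pow(Add(170, 338), -1) = Pow(508, -1) = Rational(1, 508)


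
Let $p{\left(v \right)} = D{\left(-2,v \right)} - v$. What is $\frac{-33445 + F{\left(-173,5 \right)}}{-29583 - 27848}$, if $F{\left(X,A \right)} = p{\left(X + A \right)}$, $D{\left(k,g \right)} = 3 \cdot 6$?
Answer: $\frac{33259}{57431} \approx 0.57911$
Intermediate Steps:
$D{\left(k,g \right)} = 18$
$p{\left(v \right)} = 18 - v$
$F{\left(X,A \right)} = 18 - A - X$ ($F{\left(X,A \right)} = 18 - \left(X + A\right) = 18 - \left(A + X\right) = 18 - A - X$)
$\frac{-33445 + F{\left(-173,5 \right)}}{-29583 - 27848} = \frac{-33445 - -186}{-29583 - 27848} = \frac{-33445 + \left(18 - 5 + 173\right)}{-57431} = \left(-33445 + 186\right) \left(- \frac{1}{57431}\right) = \left(-33259\right) \left(- \frac{1}{57431}\right) = \frac{33259}{57431}$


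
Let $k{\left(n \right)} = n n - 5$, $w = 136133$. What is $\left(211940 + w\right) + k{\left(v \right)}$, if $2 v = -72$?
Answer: $349364$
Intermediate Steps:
$v = -36$ ($v = \frac{1}{2} \left(-72\right) = -36$)
$k{\left(n \right)} = -5 + n^{2}$ ($k{\left(n \right)} = n^{2} - 5 = -5 + n^{2}$)
$\left(211940 + w\right) + k{\left(v \right)} = \left(211940 + 136133\right) - \left(5 - \left(-36\right)^{2}\right) = 348073 + \left(-5 + 1296\right) = 348073 + 1291 = 349364$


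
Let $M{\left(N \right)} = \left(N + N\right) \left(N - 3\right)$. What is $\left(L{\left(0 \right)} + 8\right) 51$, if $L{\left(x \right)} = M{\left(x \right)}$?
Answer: $408$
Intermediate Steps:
$M{\left(N \right)} = 2 N \left(-3 + N\right)$
$L{\left(x \right)} = 2 x \left(-3 + x\right)$
$\left(L{\left(0 \right)} + 8\right) 51 = \left(2 \cdot 0 \left(-3 + 0\right) + 8\right) 51 = \left(2 \cdot 0 \left(-3\right) + 8\right) 51 = \left(0 + 8\right) 51 = 8 \cdot 51 = 408$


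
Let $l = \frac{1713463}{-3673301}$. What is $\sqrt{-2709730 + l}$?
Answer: $\frac{i \sqrt{36562773187390179093}}{3673301} \approx 1646.1 i$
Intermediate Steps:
$l = - \frac{1713463}{3673301}$ ($l = 1713463 \left(- \frac{1}{3673301}\right) = - \frac{1713463}{3673301} \approx -0.46646$)
$\sqrt{-2709730 + l} = \sqrt{-2709730 - \frac{1713463}{3673301}} = \sqrt{- \frac{9953655632193}{3673301}} = \frac{i \sqrt{36562773187390179093}}{3673301}$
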